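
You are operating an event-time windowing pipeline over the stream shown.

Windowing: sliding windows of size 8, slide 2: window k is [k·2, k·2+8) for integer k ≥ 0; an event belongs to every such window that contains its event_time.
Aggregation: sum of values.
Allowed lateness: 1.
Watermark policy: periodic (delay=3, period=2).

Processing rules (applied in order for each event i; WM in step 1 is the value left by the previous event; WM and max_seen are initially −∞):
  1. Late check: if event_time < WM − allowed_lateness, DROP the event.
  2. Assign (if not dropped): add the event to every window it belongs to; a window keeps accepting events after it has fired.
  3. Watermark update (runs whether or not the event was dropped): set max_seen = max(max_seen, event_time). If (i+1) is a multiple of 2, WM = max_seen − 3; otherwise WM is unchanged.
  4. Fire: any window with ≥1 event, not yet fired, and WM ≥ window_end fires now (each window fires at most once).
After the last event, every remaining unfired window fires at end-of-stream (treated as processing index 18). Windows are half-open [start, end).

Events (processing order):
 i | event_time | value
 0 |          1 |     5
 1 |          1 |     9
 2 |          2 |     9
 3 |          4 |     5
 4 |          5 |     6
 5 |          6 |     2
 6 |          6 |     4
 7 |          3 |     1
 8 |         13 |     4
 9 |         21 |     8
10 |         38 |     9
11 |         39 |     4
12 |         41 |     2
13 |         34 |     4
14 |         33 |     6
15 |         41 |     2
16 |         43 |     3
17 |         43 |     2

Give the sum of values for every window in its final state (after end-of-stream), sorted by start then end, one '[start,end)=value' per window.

i=0 t=1 v=5: → [0,8); WM=−∞
i=1 t=1 v=9: → [0,8); WM=-2
i=2 t=2 v=9: → [2,10),[0,8); WM=-2
i=3 t=4 v=5: → [4,12),[2,10),[0,8); WM=1
i=4 t=5 v=6: → [4,12),[2,10),[0,8); WM=1
i=5 t=6 v=2: → [6,14),[4,12),[2,10),[0,8); WM=3
i=6 t=6 v=4: → [6,14),[4,12),[2,10),[0,8); WM=3
i=7 t=3 v=1: → [2,10),[0,8); WM=3
i=8 t=13 v=4: → [12,20),[10,18),[8,16),[6,14); WM=3
i=9 t=21 v=8: → [20,28),[18,26),[16,24),[14,22); WM=18; [0,8) fires=41 [2,10) fires=27 [4,12) fires=17 [6,14) fires=10 [8,16) fires=4 [10,18) fires=4
i=10 t=38 v=9: → [38,46),[36,44),[34,42),[32,40); WM=18
i=11 t=39 v=4: → [38,46),[36,44),[34,42),[32,40); WM=36; [12,20) fires=4 [14,22) fires=8 [16,24) fires=8 [18,26) fires=8 [20,28) fires=8
i=12 t=41 v=2: → [40,48),[38,46),[36,44),[34,42); WM=36
i=13 t=34 v=4: DROP (t<36-1); WM=38
i=14 t=33 v=6: DROP (t<38-1); WM=38
i=15 t=41 v=2: → [40,48),[38,46),[36,44),[34,42); WM=38
i=16 t=43 v=3: → [42,50),[40,48),[38,46),[36,44); WM=38
i=17 t=43 v=2: → [42,50),[40,48),[38,46),[36,44); WM=40; [32,40) fires=13

[0,8)=41 [2,10)=27 [4,12)=17 [6,14)=10 [8,16)=4 [10,18)=4 [12,20)=4 [14,22)=8 [16,24)=8 [18,26)=8 [20,28)=8 [32,40)=13 [34,42)=17 [36,44)=22 [38,46)=22 [40,48)=9 [42,50)=5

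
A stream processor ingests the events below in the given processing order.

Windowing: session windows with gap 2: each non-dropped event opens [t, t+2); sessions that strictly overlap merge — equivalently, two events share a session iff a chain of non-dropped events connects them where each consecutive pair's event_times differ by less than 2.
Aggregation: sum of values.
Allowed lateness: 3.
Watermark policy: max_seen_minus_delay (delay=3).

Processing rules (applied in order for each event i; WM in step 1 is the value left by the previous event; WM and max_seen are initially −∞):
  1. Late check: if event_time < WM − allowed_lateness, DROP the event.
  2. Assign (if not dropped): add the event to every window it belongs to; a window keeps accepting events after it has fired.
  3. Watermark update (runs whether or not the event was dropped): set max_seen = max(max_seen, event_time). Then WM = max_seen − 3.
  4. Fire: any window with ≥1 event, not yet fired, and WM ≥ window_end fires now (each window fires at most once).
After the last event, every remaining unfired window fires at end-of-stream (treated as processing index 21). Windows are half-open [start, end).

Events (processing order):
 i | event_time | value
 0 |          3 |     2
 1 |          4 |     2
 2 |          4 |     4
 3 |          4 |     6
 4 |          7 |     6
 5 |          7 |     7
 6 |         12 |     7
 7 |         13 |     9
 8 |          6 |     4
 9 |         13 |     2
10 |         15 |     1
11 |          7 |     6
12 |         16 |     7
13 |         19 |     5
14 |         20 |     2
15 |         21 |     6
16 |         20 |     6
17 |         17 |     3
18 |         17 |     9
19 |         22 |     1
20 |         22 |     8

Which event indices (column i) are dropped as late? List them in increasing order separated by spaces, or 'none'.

i=0 t=3 v=2: → [3,5); WM=0
i=1 t=4 v=2: → [3,6); WM=1
i=2 t=4 v=4: → [3,6); WM=1
i=3 t=4 v=6: → [3,6); WM=1
i=4 t=7 v=6: → [7,9); WM=4
i=5 t=7 v=7: → [7,9); WM=4
i=6 t=12 v=7: → [12,14); WM=9
i=7 t=13 v=9: → [12,15); WM=10
i=8 t=6 v=4: DROP (t<10-3); WM=10
i=9 t=13 v=2: → [12,15); WM=10
i=10 t=15 v=1: → [15,17); WM=12
i=11 t=7 v=6: DROP (t<12-3); WM=12
i=12 t=16 v=7: → [15,18); WM=13
i=13 t=19 v=5: → [19,21); WM=16
i=14 t=20 v=2: → [19,22); WM=17
i=15 t=21 v=6: → [19,23); WM=18
i=16 t=20 v=6: → [19,23); WM=18
i=17 t=17 v=3: → [15,19); WM=18
i=18 t=17 v=9: → [15,19); WM=18
i=19 t=22 v=1: → [19,24); WM=19
i=20 t=22 v=8: → [19,24); WM=19

8 11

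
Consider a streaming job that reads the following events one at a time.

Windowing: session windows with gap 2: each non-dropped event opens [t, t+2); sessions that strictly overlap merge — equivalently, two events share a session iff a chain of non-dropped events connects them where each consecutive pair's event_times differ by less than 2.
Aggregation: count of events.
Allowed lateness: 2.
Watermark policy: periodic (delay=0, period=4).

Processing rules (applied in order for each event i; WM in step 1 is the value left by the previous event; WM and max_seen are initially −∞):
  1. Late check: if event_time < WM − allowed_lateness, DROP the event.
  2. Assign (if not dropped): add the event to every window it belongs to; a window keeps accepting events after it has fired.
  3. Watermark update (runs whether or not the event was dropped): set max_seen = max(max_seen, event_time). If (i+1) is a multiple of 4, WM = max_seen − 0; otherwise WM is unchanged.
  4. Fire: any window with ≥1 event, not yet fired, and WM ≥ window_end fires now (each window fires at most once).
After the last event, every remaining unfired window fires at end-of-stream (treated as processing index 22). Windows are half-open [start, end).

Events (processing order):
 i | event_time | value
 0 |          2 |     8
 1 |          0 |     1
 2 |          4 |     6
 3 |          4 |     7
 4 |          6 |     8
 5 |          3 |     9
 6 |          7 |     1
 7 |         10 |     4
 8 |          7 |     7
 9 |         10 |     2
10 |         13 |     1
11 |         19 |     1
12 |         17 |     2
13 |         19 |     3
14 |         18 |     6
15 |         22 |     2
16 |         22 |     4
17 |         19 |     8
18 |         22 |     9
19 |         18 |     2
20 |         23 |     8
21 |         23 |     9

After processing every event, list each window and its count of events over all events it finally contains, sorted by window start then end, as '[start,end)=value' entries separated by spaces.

[0,2)=1 [2,6)=4 [6,9)=2 [10,12)=2 [13,15)=1 [17,21)=4 [22,25)=5

i=0 t=2 v=8: → [2,4); WM=−∞
i=1 t=0 v=1: → [0,2); WM=−∞
i=2 t=4 v=6: → [4,6); WM=−∞
i=3 t=4 v=7: → [4,6); WM=4
i=4 t=6 v=8: → [6,8); WM=4
i=5 t=3 v=9: → [2,6); WM=4
i=6 t=7 v=1: → [6,9); WM=4
i=7 t=10 v=4: → [10,12); WM=10
i=8 t=7 v=7: DROP (t<10-2); WM=10
i=9 t=10 v=2: → [10,12); WM=10
i=10 t=13 v=1: → [13,15); WM=10
i=11 t=19 v=1: → [19,21); WM=19
i=12 t=17 v=2: → [17,19); WM=19
i=13 t=19 v=3: → [19,21); WM=19
i=14 t=18 v=6: → [17,21); WM=19
i=15 t=22 v=2: → [22,24); WM=22
i=16 t=22 v=4: → [22,24); WM=22
i=17 t=19 v=8: DROP (t<22-2); WM=22
i=18 t=22 v=9: → [22,24); WM=22
i=19 t=18 v=2: DROP (t<22-2); WM=22
i=20 t=23 v=8: → [22,25); WM=22
i=21 t=23 v=9: → [22,25); WM=22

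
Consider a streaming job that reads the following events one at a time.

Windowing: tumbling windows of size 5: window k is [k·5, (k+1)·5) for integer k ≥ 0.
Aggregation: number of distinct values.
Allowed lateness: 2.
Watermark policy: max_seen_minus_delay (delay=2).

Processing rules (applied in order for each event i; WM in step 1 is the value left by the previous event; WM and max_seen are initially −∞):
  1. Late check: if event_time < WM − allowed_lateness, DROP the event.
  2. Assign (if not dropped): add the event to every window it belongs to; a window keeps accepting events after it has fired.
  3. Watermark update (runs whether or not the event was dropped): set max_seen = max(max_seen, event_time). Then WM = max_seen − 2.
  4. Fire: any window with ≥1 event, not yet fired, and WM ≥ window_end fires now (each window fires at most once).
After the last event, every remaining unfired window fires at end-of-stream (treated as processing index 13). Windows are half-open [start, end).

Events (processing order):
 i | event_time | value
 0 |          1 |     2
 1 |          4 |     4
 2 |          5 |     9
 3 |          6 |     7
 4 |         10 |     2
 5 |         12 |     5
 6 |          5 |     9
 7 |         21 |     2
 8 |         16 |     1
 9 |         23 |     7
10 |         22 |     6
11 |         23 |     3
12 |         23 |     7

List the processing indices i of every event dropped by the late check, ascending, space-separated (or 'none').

6 8

i=0 t=1 v=2: → [0,5); WM=-1
i=1 t=4 v=4: → [0,5); WM=2
i=2 t=5 v=9: → [5,10); WM=3
i=3 t=6 v=7: → [5,10); WM=4
i=4 t=10 v=2: → [10,15); WM=8; [0,5) fires=2
i=5 t=12 v=5: → [10,15); WM=10; [5,10) fires=2
i=6 t=5 v=9: DROP (t<10-2); WM=10
i=7 t=21 v=2: → [20,25); WM=19; [10,15) fires=2
i=8 t=16 v=1: DROP (t<19-2); WM=19
i=9 t=23 v=7: → [20,25); WM=21
i=10 t=22 v=6: → [20,25); WM=21
i=11 t=23 v=3: → [20,25); WM=21
i=12 t=23 v=7: → [20,25); WM=21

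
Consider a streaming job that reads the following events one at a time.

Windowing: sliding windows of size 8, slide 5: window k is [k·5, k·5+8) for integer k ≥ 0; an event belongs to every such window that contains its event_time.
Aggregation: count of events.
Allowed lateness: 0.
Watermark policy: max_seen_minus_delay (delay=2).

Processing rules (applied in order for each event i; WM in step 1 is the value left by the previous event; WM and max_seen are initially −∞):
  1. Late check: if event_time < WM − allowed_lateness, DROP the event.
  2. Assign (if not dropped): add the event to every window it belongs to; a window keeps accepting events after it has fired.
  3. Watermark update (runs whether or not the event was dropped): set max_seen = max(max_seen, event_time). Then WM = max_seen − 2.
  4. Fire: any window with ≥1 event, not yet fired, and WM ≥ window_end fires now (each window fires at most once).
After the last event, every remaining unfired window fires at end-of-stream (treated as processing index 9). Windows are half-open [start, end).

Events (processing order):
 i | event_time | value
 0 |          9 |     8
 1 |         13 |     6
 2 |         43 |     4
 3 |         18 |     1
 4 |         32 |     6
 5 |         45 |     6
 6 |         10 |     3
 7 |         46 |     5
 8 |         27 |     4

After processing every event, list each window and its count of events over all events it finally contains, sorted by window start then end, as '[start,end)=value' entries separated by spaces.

i=0 t=9 v=8: → [5,13); WM=7
i=1 t=13 v=6: → [10,18); WM=11
i=2 t=43 v=4: → [40,48); WM=41; [5,13) fires=1 [10,18) fires=1
i=3 t=18 v=1: DROP (t<41-0); WM=41
i=4 t=32 v=6: DROP (t<41-0); WM=41
i=5 t=45 v=6: → [45,53),[40,48); WM=43
i=6 t=10 v=3: DROP (t<43-0); WM=43
i=7 t=46 v=5: → [45,53),[40,48); WM=44
i=8 t=27 v=4: DROP (t<44-0); WM=44

[5,13)=1 [10,18)=1 [40,48)=3 [45,53)=2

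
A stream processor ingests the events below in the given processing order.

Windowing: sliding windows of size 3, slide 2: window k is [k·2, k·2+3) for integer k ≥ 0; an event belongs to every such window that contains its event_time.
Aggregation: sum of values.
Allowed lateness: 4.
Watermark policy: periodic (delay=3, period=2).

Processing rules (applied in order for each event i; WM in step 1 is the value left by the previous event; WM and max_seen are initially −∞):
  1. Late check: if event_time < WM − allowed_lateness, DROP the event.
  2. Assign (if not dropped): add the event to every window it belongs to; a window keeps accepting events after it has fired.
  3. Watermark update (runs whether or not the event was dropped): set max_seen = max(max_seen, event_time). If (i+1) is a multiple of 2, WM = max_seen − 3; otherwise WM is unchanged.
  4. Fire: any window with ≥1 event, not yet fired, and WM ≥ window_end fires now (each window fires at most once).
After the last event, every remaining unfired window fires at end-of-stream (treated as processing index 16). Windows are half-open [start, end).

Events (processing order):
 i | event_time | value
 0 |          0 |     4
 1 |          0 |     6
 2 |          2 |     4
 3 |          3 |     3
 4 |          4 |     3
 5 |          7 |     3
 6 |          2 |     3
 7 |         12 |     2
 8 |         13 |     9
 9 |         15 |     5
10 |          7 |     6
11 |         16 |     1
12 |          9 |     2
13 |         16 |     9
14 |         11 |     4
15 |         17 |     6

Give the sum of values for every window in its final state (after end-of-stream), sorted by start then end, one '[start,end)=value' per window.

[0,3)=17 [2,5)=13 [4,7)=3 [6,9)=3 [8,11)=2 [10,13)=6 [12,15)=11 [14,17)=15 [16,19)=16

i=0 t=0 v=4: → [0,3); WM=−∞
i=1 t=0 v=6: → [0,3); WM=-3
i=2 t=2 v=4: → [2,5),[0,3); WM=-3
i=3 t=3 v=3: → [2,5); WM=0
i=4 t=4 v=3: → [4,7),[2,5); WM=0
i=5 t=7 v=3: → [6,9); WM=4; [0,3) fires=14
i=6 t=2 v=3: → [2,5),[0,3); WM=4
i=7 t=12 v=2: → [12,15),[10,13); WM=9; [2,5) fires=13 [4,7) fires=3 [6,9) fires=3
i=8 t=13 v=9: → [12,15); WM=9
i=9 t=15 v=5: → [14,17); WM=12
i=10 t=7 v=6: DROP (t<12-4); WM=12
i=11 t=16 v=1: → [16,19),[14,17); WM=13; [10,13) fires=2
i=12 t=9 v=2: → [8,11); WM=13; [8,11) fires=2
i=13 t=16 v=9: → [16,19),[14,17); WM=13
i=14 t=11 v=4: → [10,13); WM=13
i=15 t=17 v=6: → [16,19); WM=14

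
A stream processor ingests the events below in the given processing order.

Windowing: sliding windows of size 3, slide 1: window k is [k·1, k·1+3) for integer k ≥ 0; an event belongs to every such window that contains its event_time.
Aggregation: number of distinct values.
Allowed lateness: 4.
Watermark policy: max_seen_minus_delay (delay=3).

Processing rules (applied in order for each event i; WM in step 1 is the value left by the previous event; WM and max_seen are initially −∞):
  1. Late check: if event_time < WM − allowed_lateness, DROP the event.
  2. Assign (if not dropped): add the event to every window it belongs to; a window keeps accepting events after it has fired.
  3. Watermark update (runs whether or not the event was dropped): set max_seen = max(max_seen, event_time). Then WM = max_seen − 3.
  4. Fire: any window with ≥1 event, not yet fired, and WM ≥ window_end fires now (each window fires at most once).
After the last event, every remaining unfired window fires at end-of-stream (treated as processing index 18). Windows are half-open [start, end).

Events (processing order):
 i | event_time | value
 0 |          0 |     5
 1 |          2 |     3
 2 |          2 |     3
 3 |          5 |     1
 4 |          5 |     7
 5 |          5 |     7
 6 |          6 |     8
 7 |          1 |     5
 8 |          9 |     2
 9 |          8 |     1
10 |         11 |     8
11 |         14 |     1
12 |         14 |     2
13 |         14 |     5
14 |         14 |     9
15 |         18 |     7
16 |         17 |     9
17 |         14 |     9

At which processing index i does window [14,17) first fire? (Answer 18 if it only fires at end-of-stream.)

i=0 t=0 v=5: → [0,3); WM=-3
i=1 t=2 v=3: → [2,5),[1,4),[0,3); WM=-1
i=2 t=2 v=3: → [2,5),[1,4),[0,3); WM=-1
i=3 t=5 v=1: → [5,8),[4,7),[3,6); WM=2
i=4 t=5 v=7: → [5,8),[4,7),[3,6); WM=2
i=5 t=5 v=7: → [5,8),[4,7),[3,6); WM=2
i=6 t=6 v=8: → [6,9),[5,8),[4,7); WM=3; [0,3) fires=2
i=7 t=1 v=5: → [1,4),[0,3); WM=3
i=8 t=9 v=2: → [9,12),[8,11),[7,10); WM=6; [1,4) fires=2 [2,5) fires=1 [3,6) fires=2
i=9 t=8 v=1: → [8,11),[7,10),[6,9); WM=6
i=10 t=11 v=8: → [11,14),[10,13),[9,12); WM=8; [4,7) fires=3 [5,8) fires=3
i=11 t=14 v=1: → [14,17),[13,16),[12,15); WM=11; [6,9) fires=2 [7,10) fires=2 [8,11) fires=2
i=12 t=14 v=2: → [14,17),[13,16),[12,15); WM=11
i=13 t=14 v=5: → [14,17),[13,16),[12,15); WM=11
i=14 t=14 v=9: → [14,17),[13,16),[12,15); WM=11
i=15 t=18 v=7: → [18,21),[17,20),[16,19); WM=15; [9,12) fires=2 [10,13) fires=1 [11,14) fires=1 [12,15) fires=4
i=16 t=17 v=9: → [17,20),[16,19),[15,18); WM=15
i=17 t=14 v=9: → [14,17),[13,16),[12,15); WM=15

18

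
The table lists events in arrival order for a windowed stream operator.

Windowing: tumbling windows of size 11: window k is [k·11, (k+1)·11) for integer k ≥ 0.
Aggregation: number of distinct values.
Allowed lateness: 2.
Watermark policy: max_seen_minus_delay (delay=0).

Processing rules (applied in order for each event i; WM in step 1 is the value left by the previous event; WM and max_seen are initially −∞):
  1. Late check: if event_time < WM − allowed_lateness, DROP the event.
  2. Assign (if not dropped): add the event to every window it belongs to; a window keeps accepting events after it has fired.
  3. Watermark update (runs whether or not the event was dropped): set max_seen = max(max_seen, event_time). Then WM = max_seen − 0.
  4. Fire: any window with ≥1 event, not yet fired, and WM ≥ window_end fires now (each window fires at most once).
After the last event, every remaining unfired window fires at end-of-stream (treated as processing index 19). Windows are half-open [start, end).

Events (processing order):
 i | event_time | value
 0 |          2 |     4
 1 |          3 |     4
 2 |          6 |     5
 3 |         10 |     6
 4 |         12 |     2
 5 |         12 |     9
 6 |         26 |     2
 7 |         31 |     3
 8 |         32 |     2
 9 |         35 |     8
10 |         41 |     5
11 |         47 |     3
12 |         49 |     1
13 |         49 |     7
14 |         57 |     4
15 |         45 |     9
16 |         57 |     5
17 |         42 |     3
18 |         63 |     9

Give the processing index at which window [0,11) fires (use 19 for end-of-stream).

i=0 t=2 v=4: → [0,11); WM=2
i=1 t=3 v=4: → [0,11); WM=3
i=2 t=6 v=5: → [0,11); WM=6
i=3 t=10 v=6: → [0,11); WM=10
i=4 t=12 v=2: → [11,22); WM=12; [0,11) fires=3
i=5 t=12 v=9: → [11,22); WM=12
i=6 t=26 v=2: → [22,33); WM=26; [11,22) fires=2
i=7 t=31 v=3: → [22,33); WM=31
i=8 t=32 v=2: → [22,33); WM=32
i=9 t=35 v=8: → [33,44); WM=35; [22,33) fires=2
i=10 t=41 v=5: → [33,44); WM=41
i=11 t=47 v=3: → [44,55); WM=47; [33,44) fires=2
i=12 t=49 v=1: → [44,55); WM=49
i=13 t=49 v=7: → [44,55); WM=49
i=14 t=57 v=4: → [55,66); WM=57; [44,55) fires=3
i=15 t=45 v=9: DROP (t<57-2); WM=57
i=16 t=57 v=5: → [55,66); WM=57
i=17 t=42 v=3: DROP (t<57-2); WM=57
i=18 t=63 v=9: → [55,66); WM=63

4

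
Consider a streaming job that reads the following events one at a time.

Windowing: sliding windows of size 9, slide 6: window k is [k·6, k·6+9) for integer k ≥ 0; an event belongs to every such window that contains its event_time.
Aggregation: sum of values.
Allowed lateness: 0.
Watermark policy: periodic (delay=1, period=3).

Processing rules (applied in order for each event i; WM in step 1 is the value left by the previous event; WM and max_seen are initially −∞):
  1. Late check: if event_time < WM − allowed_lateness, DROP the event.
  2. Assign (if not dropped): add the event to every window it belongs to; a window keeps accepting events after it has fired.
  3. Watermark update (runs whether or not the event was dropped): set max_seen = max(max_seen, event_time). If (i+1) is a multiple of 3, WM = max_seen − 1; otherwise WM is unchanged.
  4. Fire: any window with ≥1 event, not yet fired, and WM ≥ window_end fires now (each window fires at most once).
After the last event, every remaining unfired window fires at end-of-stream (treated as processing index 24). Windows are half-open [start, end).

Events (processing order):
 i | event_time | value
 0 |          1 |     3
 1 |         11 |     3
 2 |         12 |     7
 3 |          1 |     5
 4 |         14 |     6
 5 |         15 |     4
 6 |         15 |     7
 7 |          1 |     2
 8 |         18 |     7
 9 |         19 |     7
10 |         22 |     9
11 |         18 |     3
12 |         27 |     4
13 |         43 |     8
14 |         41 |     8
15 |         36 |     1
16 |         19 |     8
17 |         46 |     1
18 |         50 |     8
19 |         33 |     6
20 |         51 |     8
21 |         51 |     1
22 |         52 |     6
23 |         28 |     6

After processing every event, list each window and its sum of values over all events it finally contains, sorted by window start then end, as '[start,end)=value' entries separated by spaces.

[0,9)=3 [6,15)=16 [12,21)=41 [18,27)=26 [24,33)=4 [36,45)=16 [42,51)=17 [48,57)=23

i=0 t=1 v=3: → [0,9); WM=−∞
i=1 t=11 v=3: → [6,15); WM=−∞
i=2 t=12 v=7: → [12,21),[6,15); WM=11; [0,9) fires=3
i=3 t=1 v=5: DROP (t<11-0); WM=11
i=4 t=14 v=6: → [12,21),[6,15); WM=11
i=5 t=15 v=4: → [12,21); WM=14
i=6 t=15 v=7: → [12,21); WM=14
i=7 t=1 v=2: DROP (t<14-0); WM=14
i=8 t=18 v=7: → [18,27),[12,21); WM=17; [6,15) fires=16
i=9 t=19 v=7: → [18,27),[12,21); WM=17
i=10 t=22 v=9: → [18,27); WM=17
i=11 t=18 v=3: → [18,27),[12,21); WM=21; [12,21) fires=41
i=12 t=27 v=4: → [24,33); WM=21
i=13 t=43 v=8: → [42,51),[36,45); WM=21
i=14 t=41 v=8: → [36,45); WM=42; [18,27) fires=26 [24,33) fires=4
i=15 t=36 v=1: DROP (t<42-0); WM=42
i=16 t=19 v=8: DROP (t<42-0); WM=42
i=17 t=46 v=1: → [42,51); WM=45; [36,45) fires=16
i=18 t=50 v=8: → [48,57),[42,51); WM=45
i=19 t=33 v=6: DROP (t<45-0); WM=45
i=20 t=51 v=8: → [48,57); WM=50
i=21 t=51 v=1: → [48,57); WM=50
i=22 t=52 v=6: → [48,57); WM=50
i=23 t=28 v=6: DROP (t<50-0); WM=51; [42,51) fires=17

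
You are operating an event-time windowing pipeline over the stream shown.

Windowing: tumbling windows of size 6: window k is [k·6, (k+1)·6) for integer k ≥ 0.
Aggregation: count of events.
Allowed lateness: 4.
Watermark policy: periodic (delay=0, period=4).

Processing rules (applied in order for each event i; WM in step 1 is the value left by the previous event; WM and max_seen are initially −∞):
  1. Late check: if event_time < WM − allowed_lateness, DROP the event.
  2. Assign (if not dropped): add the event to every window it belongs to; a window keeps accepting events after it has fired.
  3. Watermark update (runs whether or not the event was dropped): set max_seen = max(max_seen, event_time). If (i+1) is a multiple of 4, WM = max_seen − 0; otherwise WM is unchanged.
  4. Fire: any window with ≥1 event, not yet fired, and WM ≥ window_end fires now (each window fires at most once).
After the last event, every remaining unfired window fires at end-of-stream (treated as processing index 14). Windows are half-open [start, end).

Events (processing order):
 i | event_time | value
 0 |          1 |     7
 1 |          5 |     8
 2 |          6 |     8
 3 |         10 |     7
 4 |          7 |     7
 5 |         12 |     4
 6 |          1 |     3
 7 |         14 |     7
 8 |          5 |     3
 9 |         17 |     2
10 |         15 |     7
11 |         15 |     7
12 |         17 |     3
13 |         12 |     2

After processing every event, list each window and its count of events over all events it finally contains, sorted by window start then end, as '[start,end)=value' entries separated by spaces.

[0,6)=2 [6,12)=3 [12,18)=6

i=0 t=1 v=7: → [0,6); WM=−∞
i=1 t=5 v=8: → [0,6); WM=−∞
i=2 t=6 v=8: → [6,12); WM=−∞
i=3 t=10 v=7: → [6,12); WM=10; [0,6) fires=2
i=4 t=7 v=7: → [6,12); WM=10
i=5 t=12 v=4: → [12,18); WM=10
i=6 t=1 v=3: DROP (t<10-4); WM=10
i=7 t=14 v=7: → [12,18); WM=14; [6,12) fires=3
i=8 t=5 v=3: DROP (t<14-4); WM=14
i=9 t=17 v=2: → [12,18); WM=14
i=10 t=15 v=7: → [12,18); WM=14
i=11 t=15 v=7: → [12,18); WM=17
i=12 t=17 v=3: → [12,18); WM=17
i=13 t=12 v=2: DROP (t<17-4); WM=17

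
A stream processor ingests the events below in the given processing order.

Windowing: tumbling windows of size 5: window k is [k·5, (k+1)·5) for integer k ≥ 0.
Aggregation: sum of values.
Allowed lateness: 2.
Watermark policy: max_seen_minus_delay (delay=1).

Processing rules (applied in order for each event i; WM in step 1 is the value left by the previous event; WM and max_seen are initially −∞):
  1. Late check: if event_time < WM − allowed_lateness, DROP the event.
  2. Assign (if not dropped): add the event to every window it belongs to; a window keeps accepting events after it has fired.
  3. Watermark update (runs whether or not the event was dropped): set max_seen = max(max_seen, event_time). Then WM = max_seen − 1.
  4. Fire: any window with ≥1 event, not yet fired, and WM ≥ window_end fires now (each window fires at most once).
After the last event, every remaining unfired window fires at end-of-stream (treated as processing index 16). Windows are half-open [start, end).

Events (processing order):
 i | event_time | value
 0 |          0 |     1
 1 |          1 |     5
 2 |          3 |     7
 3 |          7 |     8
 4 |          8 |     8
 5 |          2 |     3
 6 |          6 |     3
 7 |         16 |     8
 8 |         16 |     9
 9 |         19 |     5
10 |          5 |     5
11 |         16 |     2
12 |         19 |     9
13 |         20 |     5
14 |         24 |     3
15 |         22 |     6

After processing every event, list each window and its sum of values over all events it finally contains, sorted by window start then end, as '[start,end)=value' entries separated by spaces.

[0,5)=13 [5,10)=19 [15,20)=33 [20,25)=14

i=0 t=0 v=1: → [0,5); WM=-1
i=1 t=1 v=5: → [0,5); WM=0
i=2 t=3 v=7: → [0,5); WM=2
i=3 t=7 v=8: → [5,10); WM=6; [0,5) fires=13
i=4 t=8 v=8: → [5,10); WM=7
i=5 t=2 v=3: DROP (t<7-2); WM=7
i=6 t=6 v=3: → [5,10); WM=7
i=7 t=16 v=8: → [15,20); WM=15; [5,10) fires=19
i=8 t=16 v=9: → [15,20); WM=15
i=9 t=19 v=5: → [15,20); WM=18
i=10 t=5 v=5: DROP (t<18-2); WM=18
i=11 t=16 v=2: → [15,20); WM=18
i=12 t=19 v=9: → [15,20); WM=18
i=13 t=20 v=5: → [20,25); WM=19
i=14 t=24 v=3: → [20,25); WM=23; [15,20) fires=33
i=15 t=22 v=6: → [20,25); WM=23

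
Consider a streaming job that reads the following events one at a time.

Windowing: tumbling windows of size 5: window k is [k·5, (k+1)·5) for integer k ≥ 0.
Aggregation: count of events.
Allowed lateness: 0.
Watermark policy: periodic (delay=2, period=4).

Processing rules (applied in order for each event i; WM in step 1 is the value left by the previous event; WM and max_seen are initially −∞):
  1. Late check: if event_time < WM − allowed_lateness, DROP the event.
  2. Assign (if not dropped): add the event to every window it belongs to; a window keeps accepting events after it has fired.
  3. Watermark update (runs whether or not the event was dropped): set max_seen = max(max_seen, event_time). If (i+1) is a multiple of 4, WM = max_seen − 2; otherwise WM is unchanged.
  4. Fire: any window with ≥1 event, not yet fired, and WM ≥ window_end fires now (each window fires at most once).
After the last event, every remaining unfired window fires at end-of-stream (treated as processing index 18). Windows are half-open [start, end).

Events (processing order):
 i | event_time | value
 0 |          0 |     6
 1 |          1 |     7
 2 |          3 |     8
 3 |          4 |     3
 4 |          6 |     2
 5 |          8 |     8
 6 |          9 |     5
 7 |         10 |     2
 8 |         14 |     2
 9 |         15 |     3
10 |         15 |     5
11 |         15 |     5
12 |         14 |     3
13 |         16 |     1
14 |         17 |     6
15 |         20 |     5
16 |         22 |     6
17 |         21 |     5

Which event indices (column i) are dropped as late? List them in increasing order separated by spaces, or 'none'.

i=0 t=0 v=6: → [0,5); WM=−∞
i=1 t=1 v=7: → [0,5); WM=−∞
i=2 t=3 v=8: → [0,5); WM=−∞
i=3 t=4 v=3: → [0,5); WM=2
i=4 t=6 v=2: → [5,10); WM=2
i=5 t=8 v=8: → [5,10); WM=2
i=6 t=9 v=5: → [5,10); WM=2
i=7 t=10 v=2: → [10,15); WM=8; [0,5) fires=4
i=8 t=14 v=2: → [10,15); WM=8
i=9 t=15 v=3: → [15,20); WM=8
i=10 t=15 v=5: → [15,20); WM=8
i=11 t=15 v=5: → [15,20); WM=13; [5,10) fires=3
i=12 t=14 v=3: → [10,15); WM=13
i=13 t=16 v=1: → [15,20); WM=13
i=14 t=17 v=6: → [15,20); WM=13
i=15 t=20 v=5: → [20,25); WM=18; [10,15) fires=3
i=16 t=22 v=6: → [20,25); WM=18
i=17 t=21 v=5: → [20,25); WM=18

none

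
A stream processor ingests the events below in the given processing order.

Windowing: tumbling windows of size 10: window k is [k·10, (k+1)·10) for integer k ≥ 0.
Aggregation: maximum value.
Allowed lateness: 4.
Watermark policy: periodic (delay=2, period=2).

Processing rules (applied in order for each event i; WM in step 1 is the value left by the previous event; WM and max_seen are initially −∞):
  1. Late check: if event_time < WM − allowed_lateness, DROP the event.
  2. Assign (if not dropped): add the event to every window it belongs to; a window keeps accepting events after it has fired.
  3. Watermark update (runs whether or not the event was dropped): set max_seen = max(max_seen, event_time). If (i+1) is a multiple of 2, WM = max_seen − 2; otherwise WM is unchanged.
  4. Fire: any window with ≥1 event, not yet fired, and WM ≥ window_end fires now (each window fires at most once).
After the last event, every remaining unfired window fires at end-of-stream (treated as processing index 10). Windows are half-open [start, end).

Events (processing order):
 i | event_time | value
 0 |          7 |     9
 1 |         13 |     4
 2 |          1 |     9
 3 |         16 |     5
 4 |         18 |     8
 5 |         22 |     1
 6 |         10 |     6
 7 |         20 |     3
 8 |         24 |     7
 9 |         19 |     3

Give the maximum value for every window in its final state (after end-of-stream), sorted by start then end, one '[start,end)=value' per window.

i=0 t=7 v=9: → [0,10); WM=−∞
i=1 t=13 v=4: → [10,20); WM=11; [0,10) fires=9
i=2 t=1 v=9: DROP (t<11-4); WM=11
i=3 t=16 v=5: → [10,20); WM=14
i=4 t=18 v=8: → [10,20); WM=14
i=5 t=22 v=1: → [20,30); WM=20; [10,20) fires=8
i=6 t=10 v=6: DROP (t<20-4); WM=20
i=7 t=20 v=3: → [20,30); WM=20
i=8 t=24 v=7: → [20,30); WM=20
i=9 t=19 v=3: → [10,20); WM=22

[0,10)=9 [10,20)=8 [20,30)=7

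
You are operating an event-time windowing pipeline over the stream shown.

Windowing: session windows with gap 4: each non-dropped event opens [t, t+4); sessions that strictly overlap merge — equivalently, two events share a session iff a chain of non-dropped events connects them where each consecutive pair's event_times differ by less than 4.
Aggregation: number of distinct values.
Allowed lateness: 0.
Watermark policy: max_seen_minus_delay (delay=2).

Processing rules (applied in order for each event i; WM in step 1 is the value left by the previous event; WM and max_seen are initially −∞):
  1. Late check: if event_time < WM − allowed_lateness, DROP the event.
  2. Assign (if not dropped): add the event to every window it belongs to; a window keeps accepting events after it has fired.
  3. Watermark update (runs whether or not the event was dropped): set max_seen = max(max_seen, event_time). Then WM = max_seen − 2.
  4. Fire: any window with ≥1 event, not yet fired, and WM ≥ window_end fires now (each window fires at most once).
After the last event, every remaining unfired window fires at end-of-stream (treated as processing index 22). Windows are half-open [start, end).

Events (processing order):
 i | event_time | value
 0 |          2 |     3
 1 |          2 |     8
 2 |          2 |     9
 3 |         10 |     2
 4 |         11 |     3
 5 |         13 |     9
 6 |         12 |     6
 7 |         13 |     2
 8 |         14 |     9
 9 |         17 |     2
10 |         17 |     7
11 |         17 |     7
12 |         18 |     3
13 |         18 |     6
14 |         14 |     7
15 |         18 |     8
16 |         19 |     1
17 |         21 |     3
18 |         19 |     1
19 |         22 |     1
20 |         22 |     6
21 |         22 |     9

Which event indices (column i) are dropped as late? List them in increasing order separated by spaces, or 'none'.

i=0 t=2 v=3: → [2,6); WM=0
i=1 t=2 v=8: → [2,6); WM=0
i=2 t=2 v=9: → [2,6); WM=0
i=3 t=10 v=2: → [10,14); WM=8
i=4 t=11 v=3: → [10,15); WM=9
i=5 t=13 v=9: → [10,17); WM=11
i=6 t=12 v=6: → [10,17); WM=11
i=7 t=13 v=2: → [10,17); WM=11
i=8 t=14 v=9: → [10,18); WM=12
i=9 t=17 v=2: → [10,21); WM=15
i=10 t=17 v=7: → [10,21); WM=15
i=11 t=17 v=7: → [10,21); WM=15
i=12 t=18 v=3: → [10,22); WM=16
i=13 t=18 v=6: → [10,22); WM=16
i=14 t=14 v=7: DROP (t<16-0); WM=16
i=15 t=18 v=8: → [10,22); WM=16
i=16 t=19 v=1: → [10,23); WM=17
i=17 t=21 v=3: → [10,25); WM=19
i=18 t=19 v=1: → [10,25); WM=19
i=19 t=22 v=1: → [10,26); WM=20
i=20 t=22 v=6: → [10,26); WM=20
i=21 t=22 v=9: → [10,26); WM=20

14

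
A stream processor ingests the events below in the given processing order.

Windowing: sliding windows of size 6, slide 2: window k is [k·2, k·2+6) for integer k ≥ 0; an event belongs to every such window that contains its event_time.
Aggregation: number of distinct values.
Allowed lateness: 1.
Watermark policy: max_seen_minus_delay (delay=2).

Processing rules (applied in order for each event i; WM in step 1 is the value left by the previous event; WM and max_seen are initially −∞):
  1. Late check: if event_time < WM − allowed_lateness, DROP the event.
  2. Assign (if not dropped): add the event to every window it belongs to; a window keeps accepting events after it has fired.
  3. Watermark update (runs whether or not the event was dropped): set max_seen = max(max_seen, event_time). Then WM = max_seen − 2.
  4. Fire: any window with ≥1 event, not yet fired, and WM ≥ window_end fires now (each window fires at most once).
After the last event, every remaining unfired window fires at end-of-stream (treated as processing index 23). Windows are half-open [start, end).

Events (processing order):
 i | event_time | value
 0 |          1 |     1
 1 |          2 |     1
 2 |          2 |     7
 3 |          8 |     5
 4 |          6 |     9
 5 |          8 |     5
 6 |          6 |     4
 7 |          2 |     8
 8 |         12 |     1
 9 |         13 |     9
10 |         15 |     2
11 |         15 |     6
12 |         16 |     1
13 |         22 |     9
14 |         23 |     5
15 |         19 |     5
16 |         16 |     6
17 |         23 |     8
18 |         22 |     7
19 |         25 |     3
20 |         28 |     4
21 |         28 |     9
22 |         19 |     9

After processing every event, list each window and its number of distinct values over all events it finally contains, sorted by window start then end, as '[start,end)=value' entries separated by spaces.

i=0 t=1 v=1: → [0,6); WM=-1
i=1 t=2 v=1: → [2,8),[0,6); WM=0
i=2 t=2 v=7: → [2,8),[0,6); WM=0
i=3 t=8 v=5: → [8,14),[6,12),[4,10); WM=6; [0,6) fires=2
i=4 t=6 v=9: → [6,12),[4,10),[2,8); WM=6
i=5 t=8 v=5: → [8,14),[6,12),[4,10); WM=6
i=6 t=6 v=4: → [6,12),[4,10),[2,8); WM=6
i=7 t=2 v=8: DROP (t<6-1); WM=6
i=8 t=12 v=1: → [12,18),[10,16),[8,14); WM=10; [2,8) fires=4 [4,10) fires=3
i=9 t=13 v=9: → [12,18),[10,16),[8,14); WM=11
i=10 t=15 v=2: → [14,20),[12,18),[10,16); WM=13; [6,12) fires=3
i=11 t=15 v=6: → [14,20),[12,18),[10,16); WM=13
i=12 t=16 v=1: → [16,22),[14,20),[12,18); WM=14; [8,14) fires=3
i=13 t=22 v=9: → [22,28),[20,26),[18,24); WM=20; [10,16) fires=4 [12,18) fires=4 [14,20) fires=3
i=14 t=23 v=5: → [22,28),[20,26),[18,24); WM=21
i=15 t=19 v=5: DROP (t<21-1); WM=21
i=16 t=16 v=6: DROP (t<21-1); WM=21
i=17 t=23 v=8: → [22,28),[20,26),[18,24); WM=21
i=18 t=22 v=7: → [22,28),[20,26),[18,24); WM=21
i=19 t=25 v=3: → [24,30),[22,28),[20,26); WM=23; [16,22) fires=1
i=20 t=28 v=4: → [28,34),[26,32),[24,30); WM=26; [18,24) fires=4 [20,26) fires=5
i=21 t=28 v=9: → [28,34),[26,32),[24,30); WM=26
i=22 t=19 v=9: DROP (t<26-1); WM=26

[0,6)=2 [2,8)=4 [4,10)=3 [6,12)=3 [8,14)=3 [10,16)=4 [12,18)=4 [14,20)=3 [16,22)=1 [18,24)=4 [20,26)=5 [22,28)=5 [24,30)=3 [26,32)=2 [28,34)=2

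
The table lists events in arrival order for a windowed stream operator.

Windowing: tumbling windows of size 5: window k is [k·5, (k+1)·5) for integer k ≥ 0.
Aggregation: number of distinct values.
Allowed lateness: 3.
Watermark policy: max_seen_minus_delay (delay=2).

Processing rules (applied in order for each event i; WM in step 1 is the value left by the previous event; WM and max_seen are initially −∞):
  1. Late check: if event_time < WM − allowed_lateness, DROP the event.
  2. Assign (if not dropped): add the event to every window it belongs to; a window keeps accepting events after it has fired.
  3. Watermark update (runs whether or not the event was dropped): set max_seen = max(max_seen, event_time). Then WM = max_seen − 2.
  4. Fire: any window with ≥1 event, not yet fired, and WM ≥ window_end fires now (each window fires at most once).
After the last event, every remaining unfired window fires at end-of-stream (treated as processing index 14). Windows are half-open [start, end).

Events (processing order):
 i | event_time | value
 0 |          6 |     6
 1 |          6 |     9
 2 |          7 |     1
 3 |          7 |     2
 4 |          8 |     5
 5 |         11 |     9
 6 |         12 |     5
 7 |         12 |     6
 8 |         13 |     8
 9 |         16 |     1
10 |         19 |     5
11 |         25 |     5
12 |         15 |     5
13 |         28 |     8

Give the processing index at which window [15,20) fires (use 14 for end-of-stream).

i=0 t=6 v=6: → [5,10); WM=4
i=1 t=6 v=9: → [5,10); WM=4
i=2 t=7 v=1: → [5,10); WM=5
i=3 t=7 v=2: → [5,10); WM=5
i=4 t=8 v=5: → [5,10); WM=6
i=5 t=11 v=9: → [10,15); WM=9
i=6 t=12 v=5: → [10,15); WM=10; [5,10) fires=5
i=7 t=12 v=6: → [10,15); WM=10
i=8 t=13 v=8: → [10,15); WM=11
i=9 t=16 v=1: → [15,20); WM=14
i=10 t=19 v=5: → [15,20); WM=17; [10,15) fires=4
i=11 t=25 v=5: → [25,30); WM=23; [15,20) fires=2
i=12 t=15 v=5: DROP (t<23-3); WM=23
i=13 t=28 v=8: → [25,30); WM=26

11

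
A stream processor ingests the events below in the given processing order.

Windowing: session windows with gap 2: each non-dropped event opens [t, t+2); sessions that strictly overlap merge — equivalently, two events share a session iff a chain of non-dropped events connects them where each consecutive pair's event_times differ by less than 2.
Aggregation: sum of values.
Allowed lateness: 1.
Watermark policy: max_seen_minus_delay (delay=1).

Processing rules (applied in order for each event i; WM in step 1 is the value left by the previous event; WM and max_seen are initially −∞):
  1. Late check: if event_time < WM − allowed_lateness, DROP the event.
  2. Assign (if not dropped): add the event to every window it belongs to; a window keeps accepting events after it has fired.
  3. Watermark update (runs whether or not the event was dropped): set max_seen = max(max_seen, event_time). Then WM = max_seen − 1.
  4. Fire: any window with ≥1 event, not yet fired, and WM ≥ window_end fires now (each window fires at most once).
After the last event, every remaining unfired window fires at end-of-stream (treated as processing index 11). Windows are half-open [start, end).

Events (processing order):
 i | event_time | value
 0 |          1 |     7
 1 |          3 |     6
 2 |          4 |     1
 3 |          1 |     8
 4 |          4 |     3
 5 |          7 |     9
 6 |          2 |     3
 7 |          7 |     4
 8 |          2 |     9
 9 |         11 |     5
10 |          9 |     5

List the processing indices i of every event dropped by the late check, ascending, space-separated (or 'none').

3 6 8

i=0 t=1 v=7: → [1,3); WM=0
i=1 t=3 v=6: → [3,5); WM=2
i=2 t=4 v=1: → [3,6); WM=3
i=3 t=1 v=8: DROP (t<3-1); WM=3
i=4 t=4 v=3: → [3,6); WM=3
i=5 t=7 v=9: → [7,9); WM=6
i=6 t=2 v=3: DROP (t<6-1); WM=6
i=7 t=7 v=4: → [7,9); WM=6
i=8 t=2 v=9: DROP (t<6-1); WM=6
i=9 t=11 v=5: → [11,13); WM=10
i=10 t=9 v=5: → [9,11); WM=10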